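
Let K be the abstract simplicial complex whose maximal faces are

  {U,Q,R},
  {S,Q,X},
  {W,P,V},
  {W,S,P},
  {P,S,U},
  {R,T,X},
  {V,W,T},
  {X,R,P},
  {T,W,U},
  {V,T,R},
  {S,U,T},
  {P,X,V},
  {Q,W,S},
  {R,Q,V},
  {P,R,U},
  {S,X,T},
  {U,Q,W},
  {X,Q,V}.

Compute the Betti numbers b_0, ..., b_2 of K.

We work with the vertex ordering P < Q < R < S < T < U < V < W < X. The simplices of K, each written with vertices in increasing order, are:

  0-simplices (9): P, Q, R, S, T, U, V, W, X
  1-simplices (27): PR, PS, PU, PV, PW, PX, QR, QS, QU, QV, QW, QX, RT, RU, RV, RX, ST, SU, SW, SX, TU, TV, TW, TX, UW, VW, VX
  2-simplices (18): PRU, PRX, PSU, PSW, PVW, PVX, QRU, QRV, QSW, QSX, QUW, QVX, RTV, RTX, STU, STX, TUW, TVW

giving chain groups C_0 ≅ Z^9, C_1 ≅ Z^27, C_2 ≅ Z^18.

The boundary map ∂_1: C_1 → C_0 sends each edge [p,q] (with p < q) to q − p. For instance
  ∂SW = W − S.
The resulting 9×27 matrix has rank 8, and its Smith normal form has invariant factors (1,1,1,1,1,1,1,1).

Boundary ∂_2: C_2 → C_1 sends each 2-simplex [p,q,r] to [q,r] − [p,r] + [p,q]. For instance
  ∂PRU = RU − PU + PR,
  ∂QRV = RV − QV + QR.
As a 27×18 matrix over Z this has rank 18, with invariant factors (1,1,1,1,1,1,1,1,1,1,1,1,1,1,1,1,1,2).

From H_k ≅ ker(∂_k) / im(∂_{k+1}) we obtain:

  H_0: rank C_0 − rank ∂_1 = 9 − 8 = 1, and the invariant factors of ∂_1 are all 1, so H_0 = Z.
  H_1: rank ker ∂_1 − rank ∂_2 = (27 − 8) − 18 = 1, and ∂_2 has invariant factor 2 > 1, so H_1 = Z ⊕ Z/2.
  H_2: rank ker ∂_2 − rank ∂_3 = (18 − 18) − 0 = 0, and there is no ∂_3, so H_2 = 0.

Hence the Betti numbers are b_0 = 1, b_1 = 1, b_2 = 0.

b_0 = 1, b_1 = 1, b_2 = 0.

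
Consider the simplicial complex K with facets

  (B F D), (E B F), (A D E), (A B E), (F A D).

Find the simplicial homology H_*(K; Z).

K has 5 vertices, 10 edges, 5 triangles.
rank ∂_0 = 0, rank ∂_1 = 4 ⇒ b_0 = 5 − 0 − 4 = 1; all invariant factors of ∂_1 are 1 so no torsion. So H_0 ≅ Z.
rank ∂_1 = 4, rank ∂_2 = 5 ⇒ b_1 = 10 − 4 − 5 = 1; all invariant factors of ∂_2 are 1 so no torsion. So H_1 ≅ Z.
rank ∂_2 = 5, rank ∂_3 = 0 ⇒ b_2 = 5 − 5 − 0 = 0. So H_2 ≅ 0.

H_0 = Z,  H_1 = Z,  H_2 = 0.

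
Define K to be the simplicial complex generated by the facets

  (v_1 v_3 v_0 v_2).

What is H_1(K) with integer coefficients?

Take the total order v_0 < v_1 < v_2 < v_3 on the vertex set. Then K (dimension 3) consists of the simplices:

  0-simplices (4): [v_0], [v_1], [v_2], [v_3]
  1-simplices (6): [v_0,v_1], [v_0,v_2], [v_0,v_3], [v_1,v_2], [v_1,v_3], [v_2,v_3]
  2-simplices (4): [v_0,v_1,v_2], [v_0,v_1,v_3], [v_0,v_2,v_3], [v_1,v_2,v_3]
  3-simplices (1): [v_0,v_1,v_2,v_3]

so the chain groups are C_0 ≅ Z^4, C_1 ≅ Z^6, C_2 ≅ Z^4, C_3 ≅ Z^1.

The boundary map ∂_1: C_1 → C_0 maps an edge to its endpoints' difference, ∂[p,q] = q − p.
The 4×6 boundary matrix has rank 3 and Smith normal form diag(1,1,1).

The boundary map ∂_2: C_2 → C_1 sends each 2-simplex [p,q,r] to [q,r] − [p,r] + [p,q]. For instance
  ∂[v_0,v_2,v_3] = [v_2,v_3] − [v_0,v_3] + [v_0,v_2],
  ∂[v_0,v_1,v_3] = [v_1,v_3] − [v_0,v_3] + [v_0,v_1].
The 6×4 boundary matrix has rank 3 and Smith normal form diag(1,1,1).

The boundary map ∂_3: C_3 → C_2 sends each 3-simplex σ to the alternating sum Σ_i (−1)^i (σ with its i-th vertex removed). For instance
  ∂[v_0,v_1,v_2,v_3] = [v_1,v_2,v_3] − [v_0,v_2,v_3] + [v_0,v_1,v_3] − [v_0,v_1,v_2].
The 4×1 boundary matrix has rank 1 and Smith normal form diag(1).

Reading off H_k = ker ∂_k / im ∂_{k+1}:

  H_1: rank ker ∂_1 − rank ∂_2 = (6 − 3) − 3 = 0, and the invariant factors of ∂_2 are all 1, so H_1 = 0.

(K is a triangulation of the 3-simplex.)

H_1 = 0.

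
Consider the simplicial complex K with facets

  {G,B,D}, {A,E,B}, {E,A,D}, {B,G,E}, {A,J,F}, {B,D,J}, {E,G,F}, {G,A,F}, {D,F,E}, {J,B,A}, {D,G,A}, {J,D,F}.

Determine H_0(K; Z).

K has 7 vertices, 18 edges, 12 triangles.
rank ∂_0 = 0, rank ∂_1 = 6 ⇒ b_0 = 7 − 0 − 6 = 1; all invariant factors of ∂_1 are 1 so no torsion. So H_0 = Z.

H_0 = Z.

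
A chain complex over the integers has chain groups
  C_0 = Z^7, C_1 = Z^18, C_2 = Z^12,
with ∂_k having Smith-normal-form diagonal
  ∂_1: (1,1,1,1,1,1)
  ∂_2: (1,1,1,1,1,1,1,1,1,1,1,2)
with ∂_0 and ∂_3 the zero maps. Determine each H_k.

H_0 = Z,  H_1 = Z/2,  H_2 = 0.

H_0: b_0 = 7 − 0 − 6 = 1; torsion from ∂_1 factors > 1: none. So H_0 = Z.
H_1: b_1 = 18 − 6 − 12 = 0; torsion from ∂_2 factors > 1: [2]. So H_1 = Z/2.
H_2: b_2 = 12 − 12 − 0 = 0; torsion from ∂_3 factors > 1: none. So H_2 = 0.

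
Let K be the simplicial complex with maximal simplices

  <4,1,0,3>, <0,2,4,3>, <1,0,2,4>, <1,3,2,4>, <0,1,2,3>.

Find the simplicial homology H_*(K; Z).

H_0 = Z,  H_1 = 0,  H_2 = 0,  H_3 = Z.

K has 5 vertices, 10 edges, 10 triangles, 5 3-simplices.
rank ∂_0 = 0, rank ∂_1 = 4 ⇒ b_0 = 5 − 0 − 4 = 1; all invariant factors of ∂_1 are 1 so no torsion. So H_0 = Z.
rank ∂_1 = 4, rank ∂_2 = 6 ⇒ b_1 = 10 − 4 − 6 = 0; all invariant factors of ∂_2 are 1 so no torsion. So H_1 = 0.
rank ∂_2 = 6, rank ∂_3 = 4 ⇒ b_2 = 10 − 6 − 4 = 0; all invariant factors of ∂_3 are 1 so no torsion. So H_2 = 0.
rank ∂_3 = 4, rank ∂_4 = 0 ⇒ b_3 = 5 − 4 − 0 = 1. So H_3 = Z.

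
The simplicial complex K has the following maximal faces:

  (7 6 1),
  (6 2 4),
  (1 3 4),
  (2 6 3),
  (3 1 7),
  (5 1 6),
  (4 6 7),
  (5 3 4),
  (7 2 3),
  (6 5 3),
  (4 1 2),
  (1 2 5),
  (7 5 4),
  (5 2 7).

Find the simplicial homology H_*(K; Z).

H_0 ≅ Z,  H_1 ≅ Z^2,  H_2 ≅ Z.

Fix the vertex order 1 < 2 < 3 < 4 < 5 < 6 < 7 and write every simplex with vertices in increasing order. Then dim K = 2 and the simplices of K are:

  0-simplices (7): [1], [2], [3], [4], [5], [6], [7]
  1-simplices (21): [1,2], [1,3], [1,4], [1,5], [1,6], [1,7], [2,3], [2,4], [2,5], [2,6], [2,7], [3,4], [3,5], [3,6], [3,7], [4,5], [4,6], [4,7], [5,6], [5,7], [6,7]
  2-simplices (14): [1,2,4], [1,2,5], [1,3,4], [1,3,7], [1,5,6], [1,6,7], [2,3,6], [2,3,7], [2,4,6], [2,5,7], [3,4,5], [3,5,6], [4,5,7], [4,6,7]

giving chain groups C_0 ≅ Z^7, C_1 ≅ Z^21, C_2 ≅ Z^14.

Boundary ∂_1: C_1 → C_0 is given by ∂[p,q] = [q] − [p].
As a 7×21 matrix over Z this has rank 6, with invariant factors (1,1,1,1,1,1).

The boundary map ∂_2: C_2 → C_1 acts by ∂[p,q,r] = [q,r] − [p,r] + [p,q]. For instance
  ∂[1,6,7] = [6,7] − [1,7] + [1,6],
  ∂[4,6,7] = [6,7] − [4,7] + [4,6].
This gives a 21×14 integer matrix of rank 13; reducing to Smith normal form yields diagonal entries (1,1,1,1,1,1,1,1,1,1,1,1,1).

Computing H_k = (kernel of ∂_k) / (image of ∂_{k+1}):

  H_0: rank C_0 − rank ∂_1 = 7 − 6 = 1, and the invariant factors of ∂_1 are all 1, so H_0 = Z.
  H_1: rank ker ∂_1 − rank ∂_2 = (21 − 6) − 13 = 2, and the invariant factors of ∂_2 are all 1, so H_1 = Z^2.
  H_2: rank ker ∂_2 − rank ∂_3 = (14 − 13) − 0 = 1, and there is no ∂_3, so H_2 = Z.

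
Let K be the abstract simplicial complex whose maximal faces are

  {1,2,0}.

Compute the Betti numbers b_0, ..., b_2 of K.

b_0 = 1, b_1 = 0, b_2 = 0.

Order the vertices as 0 < 1 < 2. Listing each simplex with vertices in this order, K has dimension 2 with simplices:

  0-simplices (3): [0], [1], [2]
  1-simplices (3): [0,1], [0,2], [1,2]
  2-simplices (1): [0,1,2]

so the chain groups are C_0 ≅ Z^3, C_1 ≅ Z^3, C_2 ≅ Z^1.

∂_1: C_1 → C_0 is given by ∂[p,q] = [q] − [p]. For instance
  ∂[0,2] = [2] − [0].
As a 3×3 matrix over Z this has rank 2, with invariant factors (1,1).

∂_2: C_2 → C_1 sends each 2-simplex [p,q,r] to [q,r] − [p,r] + [p,q]. For instance
  ∂[0,1,2] = [1,2] − [0,2] + [0,1].
The 3×1 boundary matrix has rank 1 and Smith normal form diag(1).

Now H_k = ker ∂_k / im ∂_{k+1}, so:

  H_0: rank C_0 − rank ∂_1 = 3 − 2 = 1, and the invariant factors of ∂_1 are all 1, so H_0 ≅ Z.
  H_1: rank ker ∂_1 − rank ∂_2 = (3 − 2) − 1 = 0, and the invariant factors of ∂_2 are all 1, so H_1 ≅ 0.
  H_2: rank ker ∂_2 − rank ∂_3 = (1 − 1) − 0 = 0, and there is no ∂_3, so H_2 ≅ 0.

(K is a triangulation of the 2-simplex.)

Hence the Betti numbers are b_0 = 1, b_1 = 0, b_2 = 0.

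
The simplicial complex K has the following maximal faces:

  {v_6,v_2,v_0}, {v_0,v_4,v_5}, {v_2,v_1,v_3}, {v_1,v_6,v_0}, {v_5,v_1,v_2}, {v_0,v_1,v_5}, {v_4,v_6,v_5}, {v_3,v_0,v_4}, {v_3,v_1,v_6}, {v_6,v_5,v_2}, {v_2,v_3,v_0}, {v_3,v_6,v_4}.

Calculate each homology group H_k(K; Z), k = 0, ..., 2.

Fix the vertex order v_0 < v_1 < v_2 < v_3 < v_4 < v_5 < v_6 and write every simplex with vertices in increasing order. Then dim K = 2 and the simplices of K are:

  0-simplices (7): [v_0], [v_1], [v_2], [v_3], [v_4], [v_5], [v_6]
  1-simplices (18): (18 of them)
  2-simplices (12): (12 of them)

giving chain groups C_0 ≅ Z^7, C_1 ≅ Z^18, C_2 ≅ Z^12.

Boundary ∂_1: C_1 → C_0 sends each edge [p,q] (with p < q) to q − p. For instance
  ∂[v_5,v_6] = [v_6] − [v_5].
The resulting 7×18 matrix has rank 6, and its Smith normal form has invariant factors (1,1,1,1,1,1).

Boundary ∂_2: C_2 → C_1 sends each 2-simplex [p,q,r] to [q,r] − [p,r] + [p,q]. For instance
  ∂[v_1,v_3,v_6] = [v_3,v_6] − [v_1,v_6] + [v_1,v_3],
  ∂[v_0,v_1,v_6] = [v_1,v_6] − [v_0,v_6] + [v_0,v_1].
The 18×12 boundary matrix has rank 12 and Smith normal form diag(1,1,1,1,1,1,1,1,1,1,1,2).

Reading off H_k = ker ∂_k / im ∂_{k+1}:

  H_0: rank C_0 − rank ∂_1 = 7 − 6 = 1, and the invariant factors of ∂_1 are all 1, so H_0 ≅ Z.
  H_1: rank ker ∂_1 − rank ∂_2 = (18 − 6) − 12 = 0, and ∂_2 has invariant factor 2 > 1, so H_1 ≅ Z/2Z.
  H_2: rank ker ∂_2 − rank ∂_3 = (12 − 12) − 0 = 0, and there is no ∂_3, so H_2 ≅ 0.

As a check, the Euler characteristic is 7 − 18 + 12 = 1, which agrees with 1 − 0 + 0 = 1.
(K is a triangulation of the real projective plane RP^2.)

H_0 = Z,  H_1 = Z/2Z,  H_2 = 0.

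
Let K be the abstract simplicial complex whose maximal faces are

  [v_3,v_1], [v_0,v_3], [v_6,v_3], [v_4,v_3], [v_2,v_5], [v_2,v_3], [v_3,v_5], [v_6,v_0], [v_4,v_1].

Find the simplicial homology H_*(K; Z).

K has 7 vertices, 9 edges.
rank ∂_0 = 0, rank ∂_1 = 6 ⇒ b_0 = 7 − 0 − 6 = 1; all invariant factors of ∂_1 are 1 so no torsion. So H_0 = Z.
rank ∂_1 = 6, rank ∂_2 = 0 ⇒ b_1 = 9 − 6 − 0 = 3. So H_1 = Z^3.

H_0 ≅ Z,  H_1 ≅ Z^3.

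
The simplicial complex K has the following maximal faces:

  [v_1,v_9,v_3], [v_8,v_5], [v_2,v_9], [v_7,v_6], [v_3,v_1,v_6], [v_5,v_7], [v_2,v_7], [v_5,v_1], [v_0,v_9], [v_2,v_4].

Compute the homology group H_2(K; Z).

H_2 ≅ 0.

Fix the vertex order v_0 < v_1 < v_2 < v_3 < v_4 < v_5 < v_6 < v_7 < v_8 < v_9 and write every simplex with vertices in increasing order. Then dim K = 2 and the simplices of K are:

  0-simplices (10): [v_0], [v_1], [v_2], [v_3], [v_4], [v_5], [v_6], [v_7], [v_8], [v_9]
  1-simplices (13): [v_0,v_9], [v_1,v_3], [v_1,v_5], [v_1,v_6], [v_1,v_9], [v_2,v_4], [v_2,v_7], [v_2,v_9], [v_3,v_6], [v_3,v_9], [v_5,v_7], [v_5,v_8], [v_6,v_7]
  2-simplices (2): [v_1,v_3,v_6], [v_1,v_3,v_9]

Hence C_0 ≅ Z^10, C_1 ≅ Z^13, C_2 ≅ Z^2.

∂_1: C_1 → C_0 sends each edge [p,q] (with p < q) to q − p. For instance
  ∂[v_5,v_8] = [v_8] − [v_5].
The resulting 10×13 matrix has rank 9, and its Smith normal form has invariant factors (1,1,1,1,1,1,1,1,1).

The boundary map ∂_2: C_2 → C_1 maps a triangle to the signed sum of its edges. For instance
  ∂[v_1,v_3,v_6] = [v_3,v_6] − [v_1,v_6] + [v_1,v_3],
  ∂[v_1,v_3,v_9] = [v_3,v_9] − [v_1,v_9] + [v_1,v_3].
As a 13×2 matrix over Z this has rank 2, with invariant factors (1,1).

Computing H_k = (kernel of ∂_k) / (image of ∂_{k+1}):

  H_2: rank ker ∂_2 − rank ∂_3 = (2 − 2) − 0 = 0, and there is no ∂_3, so H_2 = 0.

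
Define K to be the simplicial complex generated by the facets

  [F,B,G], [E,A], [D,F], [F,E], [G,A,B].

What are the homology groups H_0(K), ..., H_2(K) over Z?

We work with the vertex ordering A < B < D < E < F < G. The simplices of K, each written with vertices in increasing order, are:

  0-simplices (6): A, B, D, E, F, G
  1-simplices (8): AB, AE, AG, BF, BG, DF, EF, FG
  2-simplices (2): ABG, BFG

giving chain groups C_0 ≅ Z^6, C_1 ≅ Z^8, C_2 ≅ Z^2.

Boundary ∂_1: C_1 → C_0 maps an edge to its endpoints' difference, ∂[p,q] = q − p. For instance
  ∂EF = F − E.
The resulting 6×8 matrix has rank 5, and its Smith normal form has invariant factors (1,1,1,1,1).

The boundary map ∂_2: C_2 → C_1 sends each 2-simplex [p,q,r] to [q,r] − [p,r] + [p,q]. For instance
  ∂BFG = FG − BG + BF,
  ∂ABG = BG − AG + AB.
As a 8×2 matrix over Z this has rank 2, with invariant factors (1,1).

Reading off H_k = ker ∂_k / im ∂_{k+1}:

  H_0: rank C_0 − rank ∂_1 = 6 − 5 = 1, and the invariant factors of ∂_1 are all 1, so H_0 ≅ Z.
  H_1: rank ker ∂_1 − rank ∂_2 = (8 − 5) − 2 = 1, and the invariant factors of ∂_2 are all 1, so H_1 ≅ Z.
  H_2: rank ker ∂_2 − rank ∂_3 = (2 − 2) − 0 = 0, and there is no ∂_3, so H_2 ≅ 0.

H_0 ≅ Z,  H_1 ≅ Z,  H_2 = 0.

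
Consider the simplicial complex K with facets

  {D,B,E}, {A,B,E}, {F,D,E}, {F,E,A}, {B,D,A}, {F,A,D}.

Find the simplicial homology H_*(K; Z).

H_0 = Z,  H_1 = 0,  H_2 = Z.

K has 5 vertices, 9 edges, 6 triangles.
rank ∂_0 = 0, rank ∂_1 = 4 ⇒ b_0 = 5 − 0 − 4 = 1; all invariant factors of ∂_1 are 1 so no torsion. So H_0 ≅ Z.
rank ∂_1 = 4, rank ∂_2 = 5 ⇒ b_1 = 9 − 4 − 5 = 0; all invariant factors of ∂_2 are 1 so no torsion. So H_1 ≅ 0.
rank ∂_2 = 5, rank ∂_3 = 0 ⇒ b_2 = 6 − 5 − 0 = 1. So H_2 ≅ Z.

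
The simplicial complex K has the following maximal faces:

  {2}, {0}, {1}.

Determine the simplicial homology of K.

Take the total order 0 < 1 < 2 on the vertex set. Then K (dimension 0) consists of the simplices:

  0-simplices (3): [0], [1], [2]

so the chain groups are C_0 ≅ Z^3.

Computing H_k = (kernel of ∂_k) / (image of ∂_{k+1}):

  H_0: rank C_0 − rank ∂_1 = 3 − 0 = 3, and there is no ∂_1, so H_0 ≅ Z^3.

H_0 = Z^3.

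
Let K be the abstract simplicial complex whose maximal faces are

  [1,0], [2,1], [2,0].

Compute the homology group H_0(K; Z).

H_0 = Z.

Order the vertices as 0 < 1 < 2. Listing each simplex with vertices in this order, K has dimension 1 with simplices:

  0-simplices (3): [0], [1], [2]
  1-simplices (3): [0,1], [0,2], [1,2]

giving chain groups C_0 ≅ Z^3, C_1 ≅ Z^3.

∂_1: C_1 → C_0 maps an edge to its endpoints' difference, ∂[p,q] = q − p. For instance
  ∂[1,2] = [2] − [1].
This gives a 3×3 integer matrix of rank 2; reducing to Smith normal form yields diagonal entries (1,1).

Reading off H_k = ker ∂_k / im ∂_{k+1}:

  H_0: rank C_0 − rank ∂_1 = 3 − 2 = 1, and the invariant factors of ∂_1 are all 1, so H_0 ≅ Z.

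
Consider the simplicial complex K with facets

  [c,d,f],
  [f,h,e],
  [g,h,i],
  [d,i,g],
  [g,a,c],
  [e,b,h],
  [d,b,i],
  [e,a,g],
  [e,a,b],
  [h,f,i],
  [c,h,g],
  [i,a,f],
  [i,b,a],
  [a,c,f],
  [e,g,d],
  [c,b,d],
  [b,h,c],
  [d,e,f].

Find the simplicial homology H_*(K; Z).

Fix the vertex order a < b < c < d < e < f < g < h < i and write every simplex with vertices in increasing order. Then dim K = 2 and the simplices of K are:

  0-simplices (9): a, b, c, d, e, f, g, h, i
  1-simplices (27): ab, ac, ae, af, ag, ai, bc, bd, be, bh, bi, cd, cf, cg, ch, de, df, dg, di, ef, eg, eh, fh, fi, gh, gi, hi
  2-simplices (18): abe, abi, acf, acg, aeg, afi, bcd, bch, bdi, beh, cdf, cgh, def, deg, dgi, efh, fhi, ghi

Hence C_0 ≅ Z^9, C_1 ≅ Z^27, C_2 ≅ Z^18.

Boundary ∂_1: C_1 → C_0 sends each edge [p,q] (with p < q) to q − p.
As a 9×27 matrix over Z this has rank 8, with invariant factors (1,1,1,1,1,1,1,1).

The boundary map ∂_2: C_2 → C_1 sends each 2-simplex [p,q,r] to [q,r] − [p,r] + [p,q]. For instance
  ∂deg = eg − dg + de,
  ∂bdi = di − bi + bd.
The resulting 27×18 matrix has rank 17, and its Smith normal form has invariant factors (1,1,1,1,1,1,1,1,1,1,1,1,1,1,1,1,1).

From H_k ≅ ker(∂_k) / im(∂_{k+1}) we obtain:

  H_0: rank C_0 − rank ∂_1 = 9 − 8 = 1, and the invariant factors of ∂_1 are all 1, so H_0 = Z.
  H_1: rank ker ∂_1 − rank ∂_2 = (27 − 8) − 17 = 2, and the invariant factors of ∂_2 are all 1, so H_1 = Z^2.
  H_2: rank ker ∂_2 − rank ∂_3 = (18 − 17) − 0 = 1, and there is no ∂_3, so H_2 = Z.

As a check, the Euler characteristic is 9 − 27 + 18 = 0, which agrees with 1 − 2 + 1 = 0.
(K is a triangulation of the torus T^2.)

H_0 = Z,  H_1 = Z^2,  H_2 = Z.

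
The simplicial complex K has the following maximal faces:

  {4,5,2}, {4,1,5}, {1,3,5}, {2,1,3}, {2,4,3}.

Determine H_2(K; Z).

H_2 = 0.

Fix the vertex order 1 < 2 < 3 < 4 < 5 and write every simplex with vertices in increasing order. Then dim K = 2 and the simplices of K are:

  0-simplices (5): [1], [2], [3], [4], [5]
  1-simplices (10): [1,2], [1,3], [1,4], [1,5], [2,3], [2,4], [2,5], [3,4], [3,5], [4,5]
  2-simplices (5): [1,2,3], [1,3,5], [1,4,5], [2,3,4], [2,4,5]

Hence C_0 ≅ Z^5, C_1 ≅ Z^10, C_2 ≅ Z^5.

∂_1: C_1 → C_0 maps an edge to its endpoints' difference, ∂[p,q] = q − p. For instance
  ∂[1,5] = [5] − [1].
This gives a 5×10 integer matrix of rank 4; reducing to Smith normal form yields diagonal entries (1,1,1,1).

∂_2: C_2 → C_1 maps a triangle to the signed sum of its edges. For instance
  ∂[2,4,5] = [4,5] − [2,5] + [2,4],
  ∂[1,4,5] = [4,5] − [1,5] + [1,4].
As a 10×5 matrix over Z this has rank 5, with invariant factors (1,1,1,1,1).

Now H_k = ker ∂_k / im ∂_{k+1}, so:

  H_2: rank ker ∂_2 − rank ∂_3 = (5 − 5) − 0 = 0, and there is no ∂_3, so H_2 ≅ 0.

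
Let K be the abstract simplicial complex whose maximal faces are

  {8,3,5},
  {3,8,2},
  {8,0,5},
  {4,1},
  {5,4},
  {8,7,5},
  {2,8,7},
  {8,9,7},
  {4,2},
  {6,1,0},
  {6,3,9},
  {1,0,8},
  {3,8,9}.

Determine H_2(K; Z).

Take the total order 0 < 1 < 2 < 3 < 4 < 5 < 6 < 7 < 8 < 9 on the vertex set. Then K (dimension 2) consists of the simplices:

  0-simplices (10): [0], [1], [2], [3], [4], [5], [6], [7], [8], [9]
  1-simplices (22): [0,1], [0,5], [0,6], [0,8], [1,4], [1,6], [1,8], [2,3], [2,4], [2,7], [2,8], [3,5], [3,6], [3,8], [3,9], [4,5], [5,7], [5,8], [6,9], [7,8], [7,9], [8,9]
  2-simplices (10): [0,1,6], [0,1,8], [0,5,8], [2,3,8], [2,7,8], [3,5,8], [3,6,9], [3,8,9], [5,7,8], [7,8,9]

so the chain groups are C_0 ≅ Z^10, C_1 ≅ Z^22, C_2 ≅ Z^10.

The boundary map ∂_1: C_1 → C_0 is given by ∂[p,q] = [q] − [p].
This gives a 10×22 integer matrix of rank 9; reducing to Smith normal form yields diagonal entries (1,1,1,1,1,1,1,1,1).

∂_2: C_2 → C_1 acts by ∂[p,q,r] = [q,r] − [p,r] + [p,q]. For instance
  ∂[3,5,8] = [5,8] − [3,8] + [3,5],
  ∂[3,6,9] = [6,9] − [3,9] + [3,6].
The 22×10 boundary matrix has rank 10 and Smith normal form diag(1,1,1,1,1,1,1,1,1,1).

Computing H_k = (kernel of ∂_k) / (image of ∂_{k+1}):

  H_2: rank ker ∂_2 − rank ∂_3 = (10 − 10) − 0 = 0, and there is no ∂_3, so H_2 = 0.

H_2 ≅ 0.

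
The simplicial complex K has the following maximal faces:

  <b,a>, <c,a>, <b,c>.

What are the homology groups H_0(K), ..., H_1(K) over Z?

H_0 = Z,  H_1 = Z.

K has 3 vertices, 3 edges.
rank ∂_0 = 0, rank ∂_1 = 2 ⇒ b_0 = 3 − 0 − 2 = 1; all invariant factors of ∂_1 are 1 so no torsion. So H_0 ≅ Z.
rank ∂_1 = 2, rank ∂_2 = 0 ⇒ b_1 = 3 − 2 − 0 = 1. So H_1 ≅ Z.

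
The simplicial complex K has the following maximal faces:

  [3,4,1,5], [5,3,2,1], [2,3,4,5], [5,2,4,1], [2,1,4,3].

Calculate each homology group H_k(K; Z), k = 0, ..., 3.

We work with the vertex ordering 1 < 2 < 3 < 4 < 5. The simplices of K, each written with vertices in increasing order, are:

  0-simplices (5): [1], [2], [3], [4], [5]
  1-simplices (10): [1,2], [1,3], [1,4], [1,5], [2,3], [2,4], [2,5], [3,4], [3,5], [4,5]
  2-simplices (10): [1,2,3], [1,2,4], [1,2,5], [1,3,4], [1,3,5], [1,4,5], [2,3,4], [2,3,5], [2,4,5], [3,4,5]
  3-simplices (5): [1,2,3,4], [1,2,3,5], [1,2,4,5], [1,3,4,5], [2,3,4,5]

giving chain groups C_0 ≅ Z^5, C_1 ≅ Z^10, C_2 ≅ Z^10, C_3 ≅ Z^5.

∂_1: C_1 → C_0 sends each edge [p,q] (with p < q) to q − p. For instance
  ∂[4,5] = [5] − [4].
The resulting 5×10 matrix has rank 4, and its Smith normal form has invariant factors (1,1,1,1).

∂_2: C_2 → C_1 acts by ∂[p,q,r] = [q,r] − [p,r] + [p,q]. For instance
  ∂[1,3,4] = [3,4] − [1,4] + [1,3],
  ∂[1,2,5] = [2,5] − [1,5] + [1,2].
As a 10×10 matrix over Z this has rank 6, with invariant factors (1,1,1,1,1,1).

Boundary ∂_3: C_3 → C_2 sends each 3-simplex σ to the alternating sum Σ_i (−1)^i (σ with its i-th vertex removed). For instance
  ∂[1,2,4,5] = [2,4,5] − [1,4,5] + [1,2,5] − [1,2,4],
  ∂[1,2,3,4] = [2,3,4] − [1,3,4] + [1,2,4] − [1,2,3].
This gives a 10×5 integer matrix of rank 4; reducing to Smith normal form yields diagonal entries (1,1,1,1).

From H_k ≅ ker(∂_k) / im(∂_{k+1}) we obtain:

  H_0: rank C_0 − rank ∂_1 = 5 − 4 = 1, and the invariant factors of ∂_1 are all 1, so H_0 = Z.
  H_1: rank ker ∂_1 − rank ∂_2 = (10 − 4) − 6 = 0, and the invariant factors of ∂_2 are all 1, so H_1 = 0.
  H_2: rank ker ∂_2 − rank ∂_3 = (10 − 6) − 4 = 0, and the invariant factors of ∂_3 are all 1, so H_2 = 0.
  H_3: rank ker ∂_3 − rank ∂_4 = (5 − 4) − 0 = 1, and there is no ∂_4, so H_3 = Z.

H_0 = Z,  H_1 = 0,  H_2 = 0,  H_3 = Z.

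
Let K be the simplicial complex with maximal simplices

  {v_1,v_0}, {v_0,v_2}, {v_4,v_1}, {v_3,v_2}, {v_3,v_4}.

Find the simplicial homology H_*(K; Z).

H_0 ≅ Z,  H_1 ≅ Z.

We work with the vertex ordering v_0 < v_1 < v_2 < v_3 < v_4. The simplices of K, each written with vertices in increasing order, are:

  0-simplices (5): [v_0], [v_1], [v_2], [v_3], [v_4]
  1-simplices (5): [v_0,v_1], [v_0,v_2], [v_1,v_4], [v_2,v_3], [v_3,v_4]

giving chain groups C_0 ≅ Z^5, C_1 ≅ Z^5.

The boundary map ∂_1: C_1 → C_0 sends each edge [p,q] (with p < q) to q − p.
This gives a 5×5 integer matrix of rank 4; reducing to Smith normal form yields diagonal entries (1,1,1,1).

Computing H_k = (kernel of ∂_k) / (image of ∂_{k+1}):

  H_0: rank C_0 − rank ∂_1 = 5 − 4 = 1, and the invariant factors of ∂_1 are all 1, so H_0 ≅ Z.
  H_1: rank ker ∂_1 − rank ∂_2 = (5 − 4) − 0 = 1, and there is no ∂_2, so H_1 ≅ Z.

As a check, the Euler characteristic is 5 − 5 = 0, which agrees with 1 − 1 = 0.
(K is a triangulation of the circle S^1.)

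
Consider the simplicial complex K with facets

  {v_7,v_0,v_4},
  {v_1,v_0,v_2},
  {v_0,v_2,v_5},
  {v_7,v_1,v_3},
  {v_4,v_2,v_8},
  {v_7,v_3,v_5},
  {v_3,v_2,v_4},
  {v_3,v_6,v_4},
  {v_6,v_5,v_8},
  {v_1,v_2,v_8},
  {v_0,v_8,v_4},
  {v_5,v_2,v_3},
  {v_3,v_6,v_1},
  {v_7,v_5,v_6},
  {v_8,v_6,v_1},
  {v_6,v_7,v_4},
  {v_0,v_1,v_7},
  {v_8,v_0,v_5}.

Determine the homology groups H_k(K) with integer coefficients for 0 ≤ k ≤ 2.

K has 9 vertices, 27 edges, 18 triangles.
rank ∂_0 = 0, rank ∂_1 = 8 ⇒ b_0 = 9 − 0 − 8 = 1; all invariant factors of ∂_1 are 1 so no torsion. So H_0 = Z.
rank ∂_1 = 8, rank ∂_2 = 18 ⇒ b_1 = 27 − 8 − 18 = 1; ∂_2 has invariant factor(s) [2] giving torsion. So H_1 = Z ⊕ Z/2.
rank ∂_2 = 18, rank ∂_3 = 0 ⇒ b_2 = 18 − 18 − 0 = 0. So H_2 = 0.

H_0 = Z,  H_1 = Z ⊕ Z/2,  H_2 = 0.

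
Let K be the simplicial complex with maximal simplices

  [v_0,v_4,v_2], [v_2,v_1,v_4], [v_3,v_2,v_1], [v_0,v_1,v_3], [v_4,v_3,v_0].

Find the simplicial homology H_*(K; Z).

We work with the vertex ordering v_0 < v_1 < v_2 < v_3 < v_4. The simplices of K, each written with vertices in increasing order, are:

  0-simplices (5): [v_0], [v_1], [v_2], [v_3], [v_4]
  1-simplices (10): [v_0,v_1], [v_0,v_2], [v_0,v_3], [v_0,v_4], [v_1,v_2], [v_1,v_3], [v_1,v_4], [v_2,v_3], [v_2,v_4], [v_3,v_4]
  2-simplices (5): [v_0,v_1,v_3], [v_0,v_2,v_4], [v_0,v_3,v_4], [v_1,v_2,v_3], [v_1,v_2,v_4]

giving chain groups C_0 ≅ Z^5, C_1 ≅ Z^10, C_2 ≅ Z^5.

Boundary ∂_1: C_1 → C_0 sends each edge [p,q] (with p < q) to q − p.
The 5×10 boundary matrix has rank 4 and Smith normal form diag(1,1,1,1).

Boundary ∂_2: C_2 → C_1 sends each 2-simplex [p,q,r] to [q,r] − [p,r] + [p,q]. For instance
  ∂[v_0,v_2,v_4] = [v_2,v_4] − [v_0,v_4] + [v_0,v_2],
  ∂[v_1,v_2,v_3] = [v_2,v_3] − [v_1,v_3] + [v_1,v_2].
This gives a 10×5 integer matrix of rank 5; reducing to Smith normal form yields diagonal entries (1,1,1,1,1).

Now H_k = ker ∂_k / im ∂_{k+1}, so:

  H_0: rank C_0 − rank ∂_1 = 5 − 4 = 1, and the invariant factors of ∂_1 are all 1, so H_0 = Z.
  H_1: rank ker ∂_1 − rank ∂_2 = (10 − 4) − 5 = 1, and the invariant factors of ∂_2 are all 1, so H_1 = Z.
  H_2: rank ker ∂_2 − rank ∂_3 = (5 − 5) − 0 = 0, and there is no ∂_3, so H_2 = 0.

H_0 = Z,  H_1 = Z,  H_2 = 0.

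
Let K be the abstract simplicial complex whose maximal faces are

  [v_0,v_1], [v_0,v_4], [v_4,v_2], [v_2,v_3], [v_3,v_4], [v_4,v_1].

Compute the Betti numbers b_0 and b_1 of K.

b_0 = 1, b_1 = 2.

Take the total order v_0 < v_1 < v_2 < v_3 < v_4 on the vertex set. Then K (dimension 1) consists of the simplices:

  0-simplices (5): [v_0], [v_1], [v_2], [v_3], [v_4]
  1-simplices (6): [v_0,v_1], [v_0,v_4], [v_1,v_4], [v_2,v_3], [v_2,v_4], [v_3,v_4]

Hence C_0 ≅ Z^5, C_1 ≅ Z^6.

∂_1: C_1 → C_0 maps an edge to its endpoints' difference, ∂[p,q] = q − p.
The resulting 5×6 matrix has rank 4, and its Smith normal form has invariant factors (1,1,1,1).

Computing H_k = (kernel of ∂_k) / (image of ∂_{k+1}):

  H_0: rank C_0 − rank ∂_1 = 5 − 4 = 1, and the invariant factors of ∂_1 are all 1, so H_0 ≅ Z.
  H_1: rank ker ∂_1 − rank ∂_2 = (6 − 4) − 0 = 2, and there is no ∂_2, so H_1 ≅ Z^2.

Hence the Betti numbers are b_0 = 1, b_1 = 2.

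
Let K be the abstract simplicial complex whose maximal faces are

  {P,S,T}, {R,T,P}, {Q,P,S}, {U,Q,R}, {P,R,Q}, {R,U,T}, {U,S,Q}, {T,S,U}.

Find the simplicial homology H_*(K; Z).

Fix the vertex order P < Q < R < S < T < U and write every simplex with vertices in increasing order. Then dim K = 2 and the simplices of K are:

  0-simplices (6): P, Q, R, S, T, U
  1-simplices (12): PQ, PR, PS, PT, QR, QS, QU, RT, RU, ST, SU, TU
  2-simplices (8): PQR, PQS, PRT, PST, QRU, QSU, RTU, STU

Hence C_0 ≅ Z^6, C_1 ≅ Z^12, C_2 ≅ Z^8.

The boundary map ∂_1: C_1 → C_0 is given by ∂[p,q] = [q] − [p].
The 6×12 boundary matrix has rank 5 and Smith normal form diag(1,1,1,1,1).

Boundary ∂_2: C_2 → C_1 acts by ∂[p,q,r] = [q,r] − [p,r] + [p,q]. For instance
  ∂QRU = RU − QU + QR,
  ∂RTU = TU − RU + RT.
This gives a 12×8 integer matrix of rank 7; reducing to Smith normal form yields diagonal entries (1,1,1,1,1,1,1).

Reading off H_k = ker ∂_k / im ∂_{k+1}:

  H_0: rank C_0 − rank ∂_1 = 6 − 5 = 1, and the invariant factors of ∂_1 are all 1, so H_0 = Z.
  H_1: rank ker ∂_1 − rank ∂_2 = (12 − 5) − 7 = 0, and the invariant factors of ∂_2 are all 1, so H_1 = 0.
  H_2: rank ker ∂_2 − rank ∂_3 = (8 − 7) − 0 = 1, and there is no ∂_3, so H_2 = Z.

H_0 ≅ Z,  H_1 = 0,  H_2 ≅ Z.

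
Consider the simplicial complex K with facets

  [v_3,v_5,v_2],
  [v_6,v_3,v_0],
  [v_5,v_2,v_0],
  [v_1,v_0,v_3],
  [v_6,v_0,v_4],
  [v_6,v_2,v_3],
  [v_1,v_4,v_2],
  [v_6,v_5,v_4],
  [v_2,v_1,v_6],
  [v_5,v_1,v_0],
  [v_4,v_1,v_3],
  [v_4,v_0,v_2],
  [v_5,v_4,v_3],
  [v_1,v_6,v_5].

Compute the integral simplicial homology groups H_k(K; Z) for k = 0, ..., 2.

Take the total order v_0 < v_1 < v_2 < v_3 < v_4 < v_5 < v_6 on the vertex set. Then K (dimension 2) consists of the simplices:

  0-simplices (7): [v_0], [v_1], [v_2], [v_3], [v_4], [v_5], [v_6]
  1-simplices (21): (21 of them)
  2-simplices (14): (14 of them)

so the chain groups are C_0 ≅ Z^7, C_1 ≅ Z^21, C_2 ≅ Z^14.

Boundary ∂_1: C_1 → C_0 is given by ∂[p,q] = [q] − [p]. For instance
  ∂[v_1,v_4] = [v_4] − [v_1].
This gives a 7×21 integer matrix of rank 6; reducing to Smith normal form yields diagonal entries (1,1,1,1,1,1).

Boundary ∂_2: C_2 → C_1 maps a triangle to the signed sum of its edges. For instance
  ∂[v_4,v_5,v_6] = [v_5,v_6] − [v_4,v_6] + [v_4,v_5],
  ∂[v_0,v_2,v_4] = [v_2,v_4] − [v_0,v_4] + [v_0,v_2].
As a 21×14 matrix over Z this has rank 13, with invariant factors (1,1,1,1,1,1,1,1,1,1,1,1,1).

Computing H_k = (kernel of ∂_k) / (image of ∂_{k+1}):

  H_0: rank C_0 − rank ∂_1 = 7 − 6 = 1, and the invariant factors of ∂_1 are all 1, so H_0 ≅ Z.
  H_1: rank ker ∂_1 − rank ∂_2 = (21 − 6) − 13 = 2, and the invariant factors of ∂_2 are all 1, so H_1 ≅ Z^2.
  H_2: rank ker ∂_2 − rank ∂_3 = (14 − 13) − 0 = 1, and there is no ∂_3, so H_2 ≅ Z.

H_0 ≅ Z,  H_1 ≅ Z^2,  H_2 ≅ Z.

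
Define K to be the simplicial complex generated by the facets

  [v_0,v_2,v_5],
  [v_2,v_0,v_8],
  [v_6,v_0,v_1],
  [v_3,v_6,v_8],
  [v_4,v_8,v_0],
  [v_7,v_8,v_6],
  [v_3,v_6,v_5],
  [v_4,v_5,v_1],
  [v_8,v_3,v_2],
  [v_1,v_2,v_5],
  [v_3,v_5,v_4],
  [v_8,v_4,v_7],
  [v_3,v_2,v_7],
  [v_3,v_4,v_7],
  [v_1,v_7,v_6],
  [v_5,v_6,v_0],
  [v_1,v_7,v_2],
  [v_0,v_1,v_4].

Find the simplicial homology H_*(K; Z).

H_0 = Z,  H_1 = Z ⊕ Z/2,  H_2 = 0.

We work with the vertex ordering v_0 < v_1 < v_2 < v_3 < v_4 < v_5 < v_6 < v_7 < v_8. The simplices of K, each written with vertices in increasing order, are:

  0-simplices (9): [v_0], [v_1], [v_2], [v_3], [v_4], [v_5], [v_6], [v_7], [v_8]
  1-simplices (27): (27 of them)
  2-simplices (18): (18 of them)

Hence C_0 ≅ Z^9, C_1 ≅ Z^27, C_2 ≅ Z^18.

The boundary map ∂_1: C_1 → C_0 is given by ∂[p,q] = [q] − [p]. For instance
  ∂[v_5,v_6] = [v_6] − [v_5].
This gives a 9×27 integer matrix of rank 8; reducing to Smith normal form yields diagonal entries (1,1,1,1,1,1,1,1).

∂_2: C_2 → C_1 maps a triangle to the signed sum of its edges. For instance
  ∂[v_0,v_1,v_6] = [v_1,v_6] − [v_0,v_6] + [v_0,v_1],
  ∂[v_3,v_4,v_7] = [v_4,v_7] − [v_3,v_7] + [v_3,v_4].
This gives a 27×18 integer matrix of rank 18; reducing to Smith normal form yields diagonal entries (1,1,1,1,1,1,1,1,1,1,1,1,1,1,1,1,1,2).

Reading off H_k = ker ∂_k / im ∂_{k+1}:

  H_0: rank C_0 − rank ∂_1 = 9 − 8 = 1, and the invariant factors of ∂_1 are all 1, so H_0 = Z.
  H_1: rank ker ∂_1 − rank ∂_2 = (27 − 8) − 18 = 1, and ∂_2 has invariant factor 2 > 1, so H_1 = Z ⊕ Z/2.
  H_2: rank ker ∂_2 − rank ∂_3 = (18 − 18) − 0 = 0, and there is no ∂_3, so H_2 = 0.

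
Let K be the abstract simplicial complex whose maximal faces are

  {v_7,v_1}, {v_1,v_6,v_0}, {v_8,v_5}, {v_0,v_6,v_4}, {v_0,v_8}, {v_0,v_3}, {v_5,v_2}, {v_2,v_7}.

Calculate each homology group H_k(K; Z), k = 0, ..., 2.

H_0 ≅ Z,  H_1 ≅ Z,  H_2 = 0.

We work with the vertex ordering v_0 < v_1 < v_2 < v_3 < v_4 < v_5 < v_6 < v_7 < v_8. The simplices of K, each written with vertices in increasing order, are:

  0-simplices (9): [v_0], [v_1], [v_2], [v_3], [v_4], [v_5], [v_6], [v_7], [v_8]
  1-simplices (11): [v_0,v_1], [v_0,v_3], [v_0,v_4], [v_0,v_6], [v_0,v_8], [v_1,v_6], [v_1,v_7], [v_2,v_5], [v_2,v_7], [v_4,v_6], [v_5,v_8]
  2-simplices (2): [v_0,v_1,v_6], [v_0,v_4,v_6]

giving chain groups C_0 ≅ Z^9, C_1 ≅ Z^11, C_2 ≅ Z^2.

∂_1: C_1 → C_0 maps an edge to its endpoints' difference, ∂[p,q] = q − p. For instance
  ∂[v_0,v_4] = [v_4] − [v_0].
This gives a 9×11 integer matrix of rank 8; reducing to Smith normal form yields diagonal entries (1,1,1,1,1,1,1,1).

The boundary map ∂_2: C_2 → C_1 maps a triangle to the signed sum of its edges. For instance
  ∂[v_0,v_1,v_6] = [v_1,v_6] − [v_0,v_6] + [v_0,v_1],
  ∂[v_0,v_4,v_6] = [v_4,v_6] − [v_0,v_6] + [v_0,v_4].
As a 11×2 matrix over Z this has rank 2, with invariant factors (1,1).

Computing H_k = (kernel of ∂_k) / (image of ∂_{k+1}):

  H_0: rank C_0 − rank ∂_1 = 9 − 8 = 1, and the invariant factors of ∂_1 are all 1, so H_0 ≅ Z.
  H_1: rank ker ∂_1 − rank ∂_2 = (11 − 8) − 2 = 1, and the invariant factors of ∂_2 are all 1, so H_1 ≅ Z.
  H_2: rank ker ∂_2 − rank ∂_3 = (2 − 2) − 0 = 0, and there is no ∂_3, so H_2 ≅ 0.

As a check, the Euler characteristic is 9 − 11 + 2 = 0, which agrees with 1 − 1 + 0 = 0.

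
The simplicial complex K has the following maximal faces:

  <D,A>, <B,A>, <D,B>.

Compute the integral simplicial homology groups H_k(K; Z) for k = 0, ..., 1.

H_0 = Z,  H_1 = Z.

Fix the vertex order A < B < D and write every simplex with vertices in increasing order. Then dim K = 1 and the simplices of K are:

  0-simplices (3): A, B, D
  1-simplices (3): AB, AD, BD

Hence C_0 ≅ Z^3, C_1 ≅ Z^3.

The boundary map ∂_1: C_1 → C_0 is given by ∂[p,q] = [q] − [p]. For instance
  ∂AD = D − A.
The resulting 3×3 matrix has rank 2, and its Smith normal form has invariant factors (1,1).

Now H_k = ker ∂_k / im ∂_{k+1}, so:

  H_0: rank C_0 − rank ∂_1 = 3 − 2 = 1, and the invariant factors of ∂_1 are all 1, so H_0 = Z.
  H_1: rank ker ∂_1 − rank ∂_2 = (3 − 2) − 0 = 1, and there is no ∂_2, so H_1 = Z.

As a check, the Euler characteristic is 3 − 3 = 0, which agrees with 1 − 1 = 0.
(K is a triangulation of the circle S^1.)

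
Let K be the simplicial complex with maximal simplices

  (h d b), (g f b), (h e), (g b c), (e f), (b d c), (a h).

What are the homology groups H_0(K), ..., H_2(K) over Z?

H_0 ≅ Z,  H_1 ≅ Z,  H_2 = 0.

Fix the vertex order a < b < c < d < e < f < g < h and write every simplex with vertices in increasing order. Then dim K = 2 and the simplices of K are:

  0-simplices (8): a, b, c, d, e, f, g, h
  1-simplices (12): ah, bc, bd, bf, bg, bh, cd, cg, dh, ef, eh, fg
  2-simplices (4): bcd, bcg, bdh, bfg

Hence C_0 ≅ Z^8, C_1 ≅ Z^12, C_2 ≅ Z^4.

The boundary map ∂_1: C_1 → C_0 sends each edge [p,q] (with p < q) to q − p.
The resulting 8×12 matrix has rank 7, and its Smith normal form has invariant factors (1,1,1,1,1,1,1).

∂_2: C_2 → C_1 acts by ∂[p,q,r] = [q,r] − [p,r] + [p,q]. For instance
  ∂bcd = cd − bd + bc,
  ∂bcg = cg − bg + bc.
The resulting 12×4 matrix has rank 4, and its Smith normal form has invariant factors (1,1,1,1).

Now H_k = ker ∂_k / im ∂_{k+1}, so:

  H_0: rank C_0 − rank ∂_1 = 8 − 7 = 1, and the invariant factors of ∂_1 are all 1, so H_0 = Z.
  H_1: rank ker ∂_1 − rank ∂_2 = (12 − 7) − 4 = 1, and the invariant factors of ∂_2 are all 1, so H_1 = Z.
  H_2: rank ker ∂_2 − rank ∂_3 = (4 − 4) − 0 = 0, and there is no ∂_3, so H_2 = 0.

As a check, the Euler characteristic is 8 − 12 + 4 = 0, which agrees with 1 − 1 + 0 = 0.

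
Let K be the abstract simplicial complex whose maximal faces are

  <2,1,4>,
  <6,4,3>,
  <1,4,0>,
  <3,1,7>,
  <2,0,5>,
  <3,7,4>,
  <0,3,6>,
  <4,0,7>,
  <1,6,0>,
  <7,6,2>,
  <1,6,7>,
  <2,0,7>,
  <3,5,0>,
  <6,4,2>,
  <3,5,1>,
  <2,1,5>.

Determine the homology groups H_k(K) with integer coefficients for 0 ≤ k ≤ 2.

We work with the vertex ordering 0 < 1 < 2 < 3 < 4 < 5 < 6 < 7. The simplices of K, each written with vertices in increasing order, are:

  0-simplices (8): [0], [1], [2], [3], [4], [5], [6], [7]
  1-simplices (24): (24 of them)
  2-simplices (16): [0,1,4], [0,1,6], [0,2,5], [0,2,7], [0,3,5], [0,3,6], [0,4,7], [1,2,4], [1,2,5], [1,3,5], [1,3,7], [1,6,7], [2,4,6], [2,6,7], [3,4,6], [3,4,7]

Hence C_0 ≅ Z^8, C_1 ≅ Z^24, C_2 ≅ Z^16.

Boundary ∂_1: C_1 → C_0 sends each edge [p,q] (with p < q) to q − p. For instance
  ∂[4,6] = [6] − [4].
This gives a 8×24 integer matrix of rank 7; reducing to Smith normal form yields diagonal entries (1,1,1,1,1,1,1).

The boundary map ∂_2: C_2 → C_1 acts by ∂[p,q,r] = [q,r] − [p,r] + [p,q]. For instance
  ∂[3,4,6] = [4,6] − [3,6] + [3,4],
  ∂[0,2,5] = [2,5] − [0,5] + [0,2].
This gives a 24×16 integer matrix of rank 15; reducing to Smith normal form yields diagonal entries (1,1,1,1,1,1,1,1,1,1,1,1,1,1,1).

Now H_k = ker ∂_k / im ∂_{k+1}, so:

  H_0: rank C_0 − rank ∂_1 = 8 − 7 = 1, and the invariant factors of ∂_1 are all 1, so H_0 = Z.
  H_1: rank ker ∂_1 − rank ∂_2 = (24 − 7) − 15 = 2, and the invariant factors of ∂_2 are all 1, so H_1 = Z^2.
  H_2: rank ker ∂_2 − rank ∂_3 = (16 − 15) − 0 = 1, and there is no ∂_3, so H_2 = Z.

As a check, the Euler characteristic is 8 − 24 + 16 = 0, which agrees with 1 − 2 + 1 = 0.

H_0 ≅ Z,  H_1 ≅ Z^2,  H_2 ≅ Z.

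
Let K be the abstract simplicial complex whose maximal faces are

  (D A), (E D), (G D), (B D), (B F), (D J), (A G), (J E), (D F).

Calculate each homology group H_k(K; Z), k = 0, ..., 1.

H_0 ≅ Z,  H_1 ≅ Z^3.

Fix the vertex order A < B < D < E < F < G < J and write every simplex with vertices in increasing order. Then dim K = 1 and the simplices of K are:

  0-simplices (7): A, B, D, E, F, G, J
  1-simplices (9): AD, AG, BD, BF, DE, DF, DG, DJ, EJ

Hence C_0 ≅ Z^7, C_1 ≅ Z^9.

The boundary map ∂_1: C_1 → C_0 maps an edge to its endpoints' difference, ∂[p,q] = q − p. For instance
  ∂AG = G − A.
The resulting 7×9 matrix has rank 6, and its Smith normal form has invariant factors (1,1,1,1,1,1).

From H_k ≅ ker(∂_k) / im(∂_{k+1}) we obtain:

  H_0: rank C_0 − rank ∂_1 = 7 − 6 = 1, and the invariant factors of ∂_1 are all 1, so H_0 ≅ Z.
  H_1: rank ker ∂_1 − rank ∂_2 = (9 − 6) − 0 = 3, and there is no ∂_2, so H_1 ≅ Z^3.

As a check, the Euler characteristic is 7 − 9 = -2, which agrees with 1 − 3 = -2.
(K is a triangulation of a wedge of 3 circles.)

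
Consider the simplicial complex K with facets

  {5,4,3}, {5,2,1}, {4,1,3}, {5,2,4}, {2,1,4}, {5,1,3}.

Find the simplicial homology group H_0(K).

H_0 = Z.

Take the total order 1 < 2 < 3 < 4 < 5 on the vertex set. Then K (dimension 2) consists of the simplices:

  0-simplices (5): [1], [2], [3], [4], [5]
  1-simplices (9): [1,2], [1,3], [1,4], [1,5], [2,4], [2,5], [3,4], [3,5], [4,5]
  2-simplices (6): [1,2,4], [1,2,5], [1,3,4], [1,3,5], [2,4,5], [3,4,5]

Hence C_0 ≅ Z^5, C_1 ≅ Z^9, C_2 ≅ Z^6.

The boundary map ∂_1: C_1 → C_0 is given by ∂[p,q] = [q] − [p].
The 5×9 boundary matrix has rank 4 and Smith normal form diag(1,1,1,1).

∂_2: C_2 → C_1 sends each 2-simplex [p,q,r] to [q,r] − [p,r] + [p,q]. For instance
  ∂[2,4,5] = [4,5] − [2,5] + [2,4],
  ∂[1,2,4] = [2,4] − [1,4] + [1,2].
As a 9×6 matrix over Z this has rank 5, with invariant factors (1,1,1,1,1).

Now H_k = ker ∂_k / im ∂_{k+1}, so:

  H_0: rank C_0 − rank ∂_1 = 5 − 4 = 1, and the invariant factors of ∂_1 are all 1, so H_0 = Z.

(K is a triangulation of the 2-sphere S^2.)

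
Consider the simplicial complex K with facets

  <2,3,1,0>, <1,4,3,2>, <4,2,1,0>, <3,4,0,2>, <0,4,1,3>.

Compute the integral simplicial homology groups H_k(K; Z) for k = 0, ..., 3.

H_0 = Z,  H_1 = 0,  H_2 = 0,  H_3 = Z.

K has 5 vertices, 10 edges, 10 triangles, 5 3-simplices.
rank ∂_0 = 0, rank ∂_1 = 4 ⇒ b_0 = 5 − 0 − 4 = 1; all invariant factors of ∂_1 are 1 so no torsion. So H_0 = Z.
rank ∂_1 = 4, rank ∂_2 = 6 ⇒ b_1 = 10 − 4 − 6 = 0; all invariant factors of ∂_2 are 1 so no torsion. So H_1 = 0.
rank ∂_2 = 6, rank ∂_3 = 4 ⇒ b_2 = 10 − 6 − 4 = 0; all invariant factors of ∂_3 are 1 so no torsion. So H_2 = 0.
rank ∂_3 = 4, rank ∂_4 = 0 ⇒ b_3 = 5 − 4 − 0 = 1. So H_3 = Z.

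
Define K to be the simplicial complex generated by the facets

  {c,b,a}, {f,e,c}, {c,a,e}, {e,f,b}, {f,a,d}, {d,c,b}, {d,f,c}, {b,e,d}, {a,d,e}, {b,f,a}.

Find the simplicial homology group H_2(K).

Fix the vertex order a < b < c < d < e < f and write every simplex with vertices in increasing order. Then dim K = 2 and the simplices of K are:

  0-simplices (6): a, b, c, d, e, f
  1-simplices (15): ab, ac, ad, ae, af, bc, bd, be, bf, cd, ce, cf, de, df, ef
  2-simplices (10): abc, abf, ace, ade, adf, bcd, bde, bef, cdf, cef

Hence C_0 ≅ Z^6, C_1 ≅ Z^15, C_2 ≅ Z^10.

The boundary map ∂_1: C_1 → C_0 is given by ∂[p,q] = [q] − [p].
As a 6×15 matrix over Z this has rank 5, with invariant factors (1,1,1,1,1).

∂_2: C_2 → C_1 maps a triangle to the signed sum of its edges. For instance
  ∂bde = de − be + bd,
  ∂adf = df − af + ad.
The resulting 15×10 matrix has rank 10, and its Smith normal form has invariant factors (1,1,1,1,1,1,1,1,1,2).

Reading off H_k = ker ∂_k / im ∂_{k+1}:

  H_2: rank ker ∂_2 − rank ∂_3 = (10 − 10) − 0 = 0, and there is no ∂_3, so H_2 = 0.

H_2 = 0.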